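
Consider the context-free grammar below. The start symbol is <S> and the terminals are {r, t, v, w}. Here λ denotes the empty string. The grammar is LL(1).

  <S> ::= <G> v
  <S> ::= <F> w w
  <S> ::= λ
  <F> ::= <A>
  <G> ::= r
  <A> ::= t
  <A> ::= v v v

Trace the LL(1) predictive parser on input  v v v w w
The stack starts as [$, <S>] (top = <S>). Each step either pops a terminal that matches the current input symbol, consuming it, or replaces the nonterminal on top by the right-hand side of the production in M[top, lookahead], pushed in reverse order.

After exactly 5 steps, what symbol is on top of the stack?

v

     Stack        Input        Action
  1  $ <S>        v v v w w $  expand <S> ::= <F> w w
  2  $ w w <F>    v v v w w $  expand <F> ::= <A>
  3  $ w w <A>    v v v w w $  expand <A> ::= v v v
  4  $ w w v v v  v v v w w $  match v
  5  $ w w v v    v v w w $    match v
Stack after step 5: $ w w v (top = v).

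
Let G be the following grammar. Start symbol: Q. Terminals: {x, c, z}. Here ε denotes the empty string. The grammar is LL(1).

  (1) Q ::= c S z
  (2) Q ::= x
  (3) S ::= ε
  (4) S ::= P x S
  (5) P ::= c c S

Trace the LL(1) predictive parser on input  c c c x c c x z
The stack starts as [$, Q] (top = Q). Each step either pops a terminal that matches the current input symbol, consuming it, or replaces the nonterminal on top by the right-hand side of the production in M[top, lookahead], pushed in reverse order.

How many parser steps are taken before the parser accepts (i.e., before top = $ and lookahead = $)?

      Stack          Input              Action
   1  $ Q            c c c x c c x z $  expand Q ::= c S z
   2  $ z S c        c c c x c c x z $  match c
   3  $ z S          c c x c c x z $    expand S ::= P x S
   4  $ z S x P      c c x c c x z $    expand P ::= c c S
   5  $ z S x S c c  c c x c c x z $    match c
   6  $ z S x S c    c x c c x z $      match c
   7  $ z S x S      x c c x z $        expand S ::= ε
   8  $ z S x        x c c x z $        match x
   9  $ z S          c c x z $          expand S ::= P x S
  10  $ z S x P      c c x z $          expand P ::= c c S
  11  $ z S x S c c  c c x z $          match c
  12  $ z S x S c    c x z $            match c
  13  $ z S x S      x z $              expand S ::= ε
  14  $ z S x        x z $              match x
  15  $ z S          z $                expand S ::= ε
  16  $ z            z $                match z
Accept reached after 16 steps.

16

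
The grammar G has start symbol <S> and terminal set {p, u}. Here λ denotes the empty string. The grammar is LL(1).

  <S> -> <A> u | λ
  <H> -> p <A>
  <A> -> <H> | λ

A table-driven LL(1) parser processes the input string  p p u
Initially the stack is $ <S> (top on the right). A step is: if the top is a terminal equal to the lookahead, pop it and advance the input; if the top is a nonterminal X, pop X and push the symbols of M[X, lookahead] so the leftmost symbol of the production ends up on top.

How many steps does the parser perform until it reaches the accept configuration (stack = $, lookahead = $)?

step 1: stack=$ <S>  input=p p u $  — expand <S> -> <A> u
step 2: stack=$ u <A>  input=p p u $  — expand <A> -> <H>
step 3: stack=$ u <H>  input=p p u $  — expand <H> -> p <A>
step 4: stack=$ u <A> p  input=p p u $  — match p
step 5: stack=$ u <A>  input=p u $  — expand <A> -> <H>
step 6: stack=$ u <H>  input=p u $  — expand <H> -> p <A>
step 7: stack=$ u <A> p  input=p u $  — match p
step 8: stack=$ u <A>  input=u $  — expand <A> -> λ
step 9: stack=$ u  input=u $  — match u
Accept reached after 9 steps.

9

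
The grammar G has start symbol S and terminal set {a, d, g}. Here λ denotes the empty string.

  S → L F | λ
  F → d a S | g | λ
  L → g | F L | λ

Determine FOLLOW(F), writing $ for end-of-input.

{$, d, g}

FIRST(F) = {λ, d, g}
FIRST(L) = {λ, d, g}  (via F L)
FIRST(S) = {λ, d, g}  (via L F)
FOLLOW(S) includes $ since S is the start symbol.
FOLLOW(S): in F→d a S, the suffix after S is empty, so FOLLOW(S) ⊇ FOLLOW(F) = {$, d, g}. Thus FOLLOW(S) = {$, d, g}.
FOLLOW(L): in S→L F, L is followed by F with FIRST {λ, d, g}; in S→L F, the suffix after L is nullable, so FOLLOW(L) ⊇ FOLLOW(S) = {$, d, g}; in L→F L, the suffix after L is empty (adds nothing new). Thus FOLLOW(L) = {$, d, g}.
FOLLOW(F): in S→L F, the suffix after F is empty, so FOLLOW(F) ⊇ FOLLOW(S) = {$, d, g}; in L→F L, F is followed by L with FIRST {λ, d, g}; in L→F L, the suffix after F is nullable, so FOLLOW(F) ⊇ FOLLOW(L) = {$, d, g}. Thus FOLLOW(F) = {$, d, g}.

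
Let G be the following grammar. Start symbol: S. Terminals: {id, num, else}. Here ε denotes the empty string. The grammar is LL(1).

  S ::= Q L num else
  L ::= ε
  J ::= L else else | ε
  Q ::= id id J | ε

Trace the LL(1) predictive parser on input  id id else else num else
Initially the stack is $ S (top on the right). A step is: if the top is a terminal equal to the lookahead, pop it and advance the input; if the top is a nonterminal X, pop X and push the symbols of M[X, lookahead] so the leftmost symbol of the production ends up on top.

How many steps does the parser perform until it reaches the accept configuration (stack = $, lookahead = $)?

11

step 1: stack=$ S  input=id id else else num else $  — expand S ::= Q L num else
step 2: stack=$ else num L Q  input=id id else else num else $  — expand Q ::= id id J
step 3: stack=$ else num L J id id  input=id id else else num else $  — match id
step 4: stack=$ else num L J id  input=id else else num else $  — match id
step 5: stack=$ else num L J  input=else else num else $  — expand J ::= L else else
step 6: stack=$ else num L else else L  input=else else num else $  — expand L ::= ε
step 7: stack=$ else num L else else  input=else else num else $  — match else
step 8: stack=$ else num L else  input=else num else $  — match else
step 9: stack=$ else num L  input=num else $  — expand L ::= ε
step 10: stack=$ else num  input=num else $  — match num
step 11: stack=$ else  input=else $  — match else
Accept reached after 11 steps.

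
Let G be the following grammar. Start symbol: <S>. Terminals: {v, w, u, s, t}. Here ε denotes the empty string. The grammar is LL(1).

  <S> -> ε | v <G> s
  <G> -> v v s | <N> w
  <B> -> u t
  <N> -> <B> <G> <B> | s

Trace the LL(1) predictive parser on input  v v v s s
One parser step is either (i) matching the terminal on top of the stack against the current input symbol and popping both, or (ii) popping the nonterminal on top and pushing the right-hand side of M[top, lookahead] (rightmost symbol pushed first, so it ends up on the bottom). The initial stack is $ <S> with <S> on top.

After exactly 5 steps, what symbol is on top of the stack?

     Stack      Input        Action
  1  $ <S>      v v v s s $  expand <S> -> v <G> s
  2  $ s <G> v  v v v s s $  match v
  3  $ s <G>    v v s s $    expand <G> -> v v s
  4  $ s s v v  v v s s $    match v
  5  $ s s v    v s s $      match v
Stack after step 5: $ s s (top = s).

s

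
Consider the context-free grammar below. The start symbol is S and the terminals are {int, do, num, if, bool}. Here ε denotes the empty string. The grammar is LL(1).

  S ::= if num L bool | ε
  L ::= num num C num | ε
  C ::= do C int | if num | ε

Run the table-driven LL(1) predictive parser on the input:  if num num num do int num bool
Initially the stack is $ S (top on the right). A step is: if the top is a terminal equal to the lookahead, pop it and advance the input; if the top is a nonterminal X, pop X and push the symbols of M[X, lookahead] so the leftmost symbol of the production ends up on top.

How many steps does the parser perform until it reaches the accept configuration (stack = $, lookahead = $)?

12

      Stack                 Input                             Action
   1  $ S                   if num num num do int num bool $  expand S ::= if num L bool
   2  $ bool L num if       if num num num do int num bool $  match if
   3  $ bool L num          num num num do int num bool $     match num
   4  $ bool L              num num do int num bool $         expand L ::= num num C num
   5  $ bool num C num num  num num do int num bool $         match num
   6  $ bool num C num      num do int num bool $             match num
   7  $ bool num C          do int num bool $                 expand C ::= do C int
   8  $ bool num int C do   do int num bool $                 match do
   9  $ bool num int C      int num bool $                    expand C ::= ε
  10  $ bool num int        int num bool $                    match int
  11  $ bool num            num bool $                        match num
  12  $ bool                bool $                            match bool
Accept reached after 12 steps.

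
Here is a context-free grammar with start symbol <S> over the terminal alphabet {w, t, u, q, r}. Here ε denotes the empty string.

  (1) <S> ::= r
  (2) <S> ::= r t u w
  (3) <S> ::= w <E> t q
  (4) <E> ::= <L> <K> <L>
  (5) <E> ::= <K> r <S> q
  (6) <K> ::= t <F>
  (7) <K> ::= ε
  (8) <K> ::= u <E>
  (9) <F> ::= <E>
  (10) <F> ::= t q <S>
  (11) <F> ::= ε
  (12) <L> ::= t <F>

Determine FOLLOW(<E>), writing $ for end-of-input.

{r, t, u}

FIRST(<S>): from <S>::=r we get {r}; from <S>::=r t u w we get {r}; from <S>::=w <E> t q we get {w}. So FIRST(<S>) = {r, w}.
FIRST(<K>): from <K>::=t <F> we get {t}; from <K>::=ε we get {ε}; from <K>::=u <E> we get {u}. So FIRST(<K>) = {ε, t, u}.
FIRST(<L>): from <L>::=t <F> we get {t}. So FIRST(<L>) = {t}.
FIRST(<E>): from <E>::=<L> <K> <L> we get {t}; from <E>::=<K> r <S> q we get {r, t, u}. So FIRST(<E>) = {r, t, u}.
FIRST(<F>): from <F>::=<E> we get {r, t, u}; from <F>::=t q <S> we get {t}; from <F>::=ε we get {ε}. So FIRST(<F>) = {ε, r, t, u}.
FOLLOW(<S>) includes $ since <S> is the start symbol.
FOLLOW(<K>): in <E>::=<L> <K> <L>, <K> is followed by <L> with FIRST {t}; in <E>::=<K> r <S> q, <K> is followed by r <S> q with FIRST {r}. Thus FOLLOW(<K>) = {r, t}.
FOLLOW(<S>): in <E>::=<K> r <S> q, <S> is followed by q with FIRST {q}; in <F>::=t q <S>, the suffix after <S> is empty, so FOLLOW(<S>) ⊇ FOLLOW(<F>) = {r, t, u}. Thus FOLLOW(<S>) = {$, q, r, t, u}.
FOLLOW(<E>): in <S>::=w <E> t q, <E> is followed by t q with FIRST {t}; in <K>::=u <E>, the suffix after <E> is empty, so FOLLOW(<E>) ⊇ FOLLOW(<K>) = {r, t}; in <F>::=<E>, the suffix after <E> is empty, so FOLLOW(<E>) ⊇ FOLLOW(<F>) = {r, t, u}. Thus FOLLOW(<E>) = {r, t, u}.
FOLLOW(<L>): in <E>::=<L> <K> <L> (occurrence 1), <L> is followed by <K> <L> with FIRST {t, u}; in <E>::=<L> <K> <L> (occurrence 2), the suffix after <L> is empty, so FOLLOW(<L>) ⊇ FOLLOW(<E>) = {r, t, u}. Thus FOLLOW(<L>) = {r, t, u}.
FOLLOW(<F>): in <K>::=t <F>, the suffix after <F> is empty, so FOLLOW(<F>) ⊇ FOLLOW(<K>) = {r, t}; in <L>::=t <F>, the suffix after <F> is empty, so FOLLOW(<F>) ⊇ FOLLOW(<L>) = {r, t, u}. Thus FOLLOW(<F>) = {r, t, u}.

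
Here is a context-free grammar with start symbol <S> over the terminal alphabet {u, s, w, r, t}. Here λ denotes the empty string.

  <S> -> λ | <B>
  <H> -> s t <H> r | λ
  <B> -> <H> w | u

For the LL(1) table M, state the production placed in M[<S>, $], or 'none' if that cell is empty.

FIRST(<H>) = {λ, s}
FIRST(<B>) = {s, u, w}  (via <H> w)
FIRST(<S>) = {λ, s, u, w}  (via <B>)
FOLLOW(<S>) includes $ since <S> is the start symbol.
FOLLOW(<S>): <S> appears on no right-hand side. Thus FOLLOW(<S>) = {$}.
For <S> -> λ: FIRST(λ) = {λ}, so it goes in M[<S>, t] for t ∈ {}; since λ ∈ FIRST, also for every t ∈ FOLLOW(<S>) = {$}.
For <S> -> <B>: FIRST(<B>) = {s, u, w}, so it goes in M[<S>, t] for t ∈ {s, u, w}.

<S> -> λ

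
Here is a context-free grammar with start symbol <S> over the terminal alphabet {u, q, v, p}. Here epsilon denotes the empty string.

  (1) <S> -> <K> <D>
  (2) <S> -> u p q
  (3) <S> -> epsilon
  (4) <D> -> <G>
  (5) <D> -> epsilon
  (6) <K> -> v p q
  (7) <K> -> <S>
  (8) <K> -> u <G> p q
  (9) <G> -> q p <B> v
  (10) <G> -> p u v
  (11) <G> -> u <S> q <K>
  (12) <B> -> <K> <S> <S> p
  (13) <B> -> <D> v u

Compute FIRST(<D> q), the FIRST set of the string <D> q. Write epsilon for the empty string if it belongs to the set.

FIRST(<G>) = {p, q, u}
FIRST(<D>) = {epsilon, p, q, u}  (via <G>)
FIRST(<S>) = {epsilon, p, q, u, v}  (via <K> <D>)
FIRST(<K>) = {epsilon, p, q, u, v}  (via <S>)
FIRST(<B>) = {p, q, u, v}  (via <K> <S> <S> p, <D> v u)
FIRST(<D> q): take FIRST of each symbol in turn, carrying on past any symbol whose FIRST contains epsilon; result {p, q, u}.

{p, q, u}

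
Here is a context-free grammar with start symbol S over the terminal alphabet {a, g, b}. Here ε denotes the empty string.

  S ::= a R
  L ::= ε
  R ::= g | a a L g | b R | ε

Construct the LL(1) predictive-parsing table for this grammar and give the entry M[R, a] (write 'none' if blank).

FIRST(S) = {a}
FIRST(L) = {ε}
FIRST(R) = {ε, a, b, g}
FOLLOW(S) includes $ since S is the start symbol.
FOLLOW(S): S appears on no right-hand side. Thus FOLLOW(S) = {$}.
FOLLOW(R): in S::=a R, the suffix after R is empty, so FOLLOW(R) ⊇ FOLLOW(S) = {$}; in R::=b R, the suffix after R is empty (adds nothing new). Thus FOLLOW(R) = {$}.
For R ::= g: FIRST(g) = {g}, so it goes in M[R, t] for t ∈ {g}.
For R ::= a a L g: FIRST(a a L g) = {a}, so it goes in M[R, t] for t ∈ {a}.
For R ::= b R: FIRST(b R) = {b}, so it goes in M[R, t] for t ∈ {b}.
For R ::= ε: FIRST(ε) = {ε}, so it goes in M[R, t] for t ∈ {}; since ε ∈ FIRST, also for every t ∈ FOLLOW(R) = {$}.

R ::= a a L g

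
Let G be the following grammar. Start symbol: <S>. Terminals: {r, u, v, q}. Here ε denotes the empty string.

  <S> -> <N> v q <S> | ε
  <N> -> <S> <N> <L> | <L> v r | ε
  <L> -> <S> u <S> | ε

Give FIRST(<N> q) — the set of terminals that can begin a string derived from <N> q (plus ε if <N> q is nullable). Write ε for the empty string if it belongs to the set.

FIRST(<S>): from <S>-><N> v q <S> we get {u, v}; from <S>->ε we get {ε}. So FIRST(<S>) = {ε, u, v}.
FIRST(<L>): from <L>-><S> u <S> we get {u, v}; from <L>->ε we get {ε}. So FIRST(<L>) = {ε, u, v}.
FIRST(<N>): from <N>-><S> <N> <L> we get {ε, u, v}; from <N>-><L> v r we get {u, v}; from <N>->ε we get {ε}. So FIRST(<N>) = {ε, u, v}.
FIRST(<N> q): take FIRST of each symbol in turn, carrying on past any symbol whose FIRST contains ε; result {q, u, v}.

{q, u, v}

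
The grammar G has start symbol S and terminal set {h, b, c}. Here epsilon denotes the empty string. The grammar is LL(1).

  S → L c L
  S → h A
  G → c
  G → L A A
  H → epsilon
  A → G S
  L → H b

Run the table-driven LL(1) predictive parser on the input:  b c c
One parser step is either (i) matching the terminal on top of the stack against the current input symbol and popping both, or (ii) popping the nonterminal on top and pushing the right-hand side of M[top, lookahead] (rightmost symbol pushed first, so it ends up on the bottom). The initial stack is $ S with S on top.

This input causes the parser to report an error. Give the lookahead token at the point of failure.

     Stack      Input    Action
  1  $ S        b c c $  expand S → L c L
  2  $ L c L    b c c $  expand L → H b
  3  $ L c b H  b c c $  expand H → epsilon
  4  $ L c b    b c c $  match b
  5  $ L c      c c $    match c
  6  $ L        c $      error: M[L, c] is empty

c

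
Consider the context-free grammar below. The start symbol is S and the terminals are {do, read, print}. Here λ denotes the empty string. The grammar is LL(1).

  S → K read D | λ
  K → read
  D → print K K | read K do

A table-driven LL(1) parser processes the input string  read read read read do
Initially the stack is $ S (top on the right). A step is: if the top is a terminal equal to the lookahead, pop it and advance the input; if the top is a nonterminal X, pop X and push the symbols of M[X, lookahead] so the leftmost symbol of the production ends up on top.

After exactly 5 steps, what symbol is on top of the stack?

step 1: stack=$ S  input=read read read read do $  — expand S → K read D
step 2: stack=$ D read K  input=read read read read do $  — expand K → read
step 3: stack=$ D read read  input=read read read read do $  — match read
step 4: stack=$ D read  input=read read read do $  — match read
step 5: stack=$ D  input=read read do $  — expand D → read K do
Stack after step 5: $ do K read (top = read).

read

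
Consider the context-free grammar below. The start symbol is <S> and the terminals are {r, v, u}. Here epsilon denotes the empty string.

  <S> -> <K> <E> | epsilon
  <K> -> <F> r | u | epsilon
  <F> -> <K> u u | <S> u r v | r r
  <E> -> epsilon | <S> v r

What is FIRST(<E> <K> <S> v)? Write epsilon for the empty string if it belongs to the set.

{r, u, v}

FIRST(<S>): from <S>-><K> <E> we get {epsilon, r, u, v}; from <S>->epsilon we get {epsilon}. So FIRST(<S>) = {epsilon, r, u, v}.
FIRST(<E>): from <E>->epsilon we get {epsilon}; from <E>-><S> v r we get {r, u, v}. So FIRST(<E>) = {epsilon, r, u, v}.
FIRST(<K>): from <K>-><F> r we get {r, u, v}; from <K>->u we get {u}; from <K>->epsilon we get {epsilon}. So FIRST(<K>) = {epsilon, r, u, v}.
FIRST(<F>): from <F>-><K> u u we get {r, u, v}; from <F>-><S> u r v we get {r, u, v}; from <F>->r r we get {r}. So FIRST(<F>) = {r, u, v}.
FIRST(<E> <K> <S> v): take FIRST of each symbol in turn, carrying on past any symbol whose FIRST contains epsilon; result {r, u, v}.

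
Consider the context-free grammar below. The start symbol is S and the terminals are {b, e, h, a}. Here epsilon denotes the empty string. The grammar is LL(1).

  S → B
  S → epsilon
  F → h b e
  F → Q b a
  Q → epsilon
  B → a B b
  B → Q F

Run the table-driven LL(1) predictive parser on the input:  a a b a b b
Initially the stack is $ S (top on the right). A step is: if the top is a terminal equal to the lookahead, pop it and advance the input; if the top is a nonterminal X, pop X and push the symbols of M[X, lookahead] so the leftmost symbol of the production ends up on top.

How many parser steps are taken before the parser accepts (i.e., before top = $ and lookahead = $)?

13

step 1: stack=$ S  input=a a b a b b $  — expand S → B
step 2: stack=$ B  input=a a b a b b $  — expand B → a B b
step 3: stack=$ b B a  input=a a b a b b $  — match a
step 4: stack=$ b B  input=a b a b b $  — expand B → a B b
step 5: stack=$ b b B a  input=a b a b b $  — match a
step 6: stack=$ b b B  input=b a b b $  — expand B → Q F
step 7: stack=$ b b F Q  input=b a b b $  — expand Q → epsilon
step 8: stack=$ b b F  input=b a b b $  — expand F → Q b a
step 9: stack=$ b b a b Q  input=b a b b $  — expand Q → epsilon
step 10: stack=$ b b a b  input=b a b b $  — match b
step 11: stack=$ b b a  input=a b b $  — match a
step 12: stack=$ b b  input=b b $  — match b
step 13: stack=$ b  input=b $  — match b
Accept reached after 13 steps.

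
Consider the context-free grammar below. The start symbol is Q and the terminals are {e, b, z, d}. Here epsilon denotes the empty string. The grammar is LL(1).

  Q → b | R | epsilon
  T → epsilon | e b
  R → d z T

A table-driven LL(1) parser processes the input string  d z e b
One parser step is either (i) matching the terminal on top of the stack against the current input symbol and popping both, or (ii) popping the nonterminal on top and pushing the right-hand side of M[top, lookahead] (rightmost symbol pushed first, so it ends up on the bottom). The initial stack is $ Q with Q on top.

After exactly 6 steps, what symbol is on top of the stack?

     Stack    Input      Action
  1  $ Q      d z e b $  expand Q → R
  2  $ R      d z e b $  expand R → d z T
  3  $ T z d  d z e b $  match d
  4  $ T z    z e b $    match z
  5  $ T      e b $      expand T → e b
  6  $ b e    e b $      match e
Stack after step 6: $ b (top = b).

b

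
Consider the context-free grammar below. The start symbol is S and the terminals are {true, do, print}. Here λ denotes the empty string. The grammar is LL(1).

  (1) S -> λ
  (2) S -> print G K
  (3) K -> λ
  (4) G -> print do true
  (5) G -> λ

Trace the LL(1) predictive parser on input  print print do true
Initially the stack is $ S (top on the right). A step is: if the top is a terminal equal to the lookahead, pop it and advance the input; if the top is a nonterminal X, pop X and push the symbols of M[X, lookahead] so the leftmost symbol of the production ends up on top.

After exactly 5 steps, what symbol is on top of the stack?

true

step 1: stack=$ S  input=print print do true $  — expand S -> print G K
step 2: stack=$ K G print  input=print print do true $  — match print
step 3: stack=$ K G  input=print do true $  — expand G -> print do true
step 4: stack=$ K true do print  input=print do true $  — match print
step 5: stack=$ K true do  input=do true $  — match do
Stack after step 5: $ K true (top = true).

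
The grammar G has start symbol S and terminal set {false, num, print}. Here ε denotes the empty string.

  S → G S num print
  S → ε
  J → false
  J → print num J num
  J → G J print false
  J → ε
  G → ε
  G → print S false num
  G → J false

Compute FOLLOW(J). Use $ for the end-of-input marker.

{false, num, print}

FIRST(S): from S→G S num print we get {false, num, print}; from S→ε we get {ε}. So FIRST(S) = {ε, false, num, print}.
FIRST(J): from J→false we get {false}; from J→print num J num we get {print}; from J→G J print false we get {false, print}; from J→ε we get {ε}. So FIRST(J) = {ε, false, print}.
FIRST(G): from G→ε we get {ε}; from G→print S false num we get {print}; from G→J false we get {false, print}. So FIRST(G) = {ε, false, print}.
FOLLOW(S) includes $ since S is the start symbol.
FOLLOW(S): in S→G S num print, S is followed by num print with FIRST {num}; in G→print S false num, S is followed by false num with FIRST {false}. Thus FOLLOW(S) = {$, false, num}.
FOLLOW(J): in J→print num J num, J is followed by num with FIRST {num}; in J→G J print false, J is followed by print false with FIRST {print}; in G→J false, J is followed by false with FIRST {false}. Thus FOLLOW(J) = {false, num, print}.
FOLLOW(G): in S→G S num print, G is followed by S num print with FIRST {false, num, print}; in J→G J print false, G is followed by J print false with FIRST {false, print}. Thus FOLLOW(G) = {false, num, print}.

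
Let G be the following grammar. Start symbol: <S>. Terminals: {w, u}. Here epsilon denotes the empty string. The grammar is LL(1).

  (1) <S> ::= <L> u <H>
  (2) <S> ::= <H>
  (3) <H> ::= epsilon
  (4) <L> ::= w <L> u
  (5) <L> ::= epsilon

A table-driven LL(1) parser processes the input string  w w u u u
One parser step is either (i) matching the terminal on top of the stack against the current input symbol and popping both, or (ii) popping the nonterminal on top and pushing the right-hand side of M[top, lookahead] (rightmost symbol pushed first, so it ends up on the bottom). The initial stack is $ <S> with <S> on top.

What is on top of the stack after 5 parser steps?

     Stack              Input        Action
  1  $ <S>              w w u u u $  expand <S> ::= <L> u <H>
  2  $ <H> u <L>        w w u u u $  expand <L> ::= w <L> u
  3  $ <H> u u <L> w    w w u u u $  match w
  4  $ <H> u u <L>      w u u u $    expand <L> ::= w <L> u
  5  $ <H> u u u <L> w  w u u u $    match w
Stack after step 5: $ <H> u u u <L> (top = <L>).

<L>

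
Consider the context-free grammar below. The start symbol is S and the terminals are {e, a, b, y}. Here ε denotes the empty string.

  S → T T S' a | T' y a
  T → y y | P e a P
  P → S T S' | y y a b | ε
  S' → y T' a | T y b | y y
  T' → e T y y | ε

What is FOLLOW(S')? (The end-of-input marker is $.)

FIRST(T') = {ε, e}
FIRST(S) = {e, y}  (via T T S' a, T' y a)
FIRST(P) = {ε, e, y}  (via S T S')
FIRST(T) = {e, y}  (via P e a P)
FIRST(S') = {e, y}  (via T y b)
FOLLOW(S) includes $ since S is the start symbol.
FOLLOW(S): in P→S T S', S is followed by T S' with FIRST {e, y}. Thus FOLLOW(S) = {$, e, y}.
FOLLOW(T): in S→T T S' a (occurrence 1), T is followed by T S' a with FIRST {e, y}; in S→T T S' a (occurrence 2), T is followed by S' a with FIRST {e, y}; in P→S T S', T is followed by S' with FIRST {e, y}; in S'→T y b, T is followed by y b with FIRST {y}; in T'→e T y y, T is followed by y y with FIRST {y}. Thus FOLLOW(T) = {e, y}.
FOLLOW(P): in T→P e a P (occurrence 1), P is followed by e a P with FIRST {e}; in T→P e a P (occurrence 2), the suffix after P is empty, so FOLLOW(P) ⊇ FOLLOW(T) = {e, y}. Thus FOLLOW(P) = {e, y}.
FOLLOW(S'): in S→T T S' a, S' is followed by a with FIRST {a}; in P→S T S', the suffix after S' is empty, so FOLLOW(S') ⊇ FOLLOW(P) = {e, y}. Thus FOLLOW(S') = {a, e, y}.
FOLLOW(T'): in S→T' y a, T' is followed by y a with FIRST {y}; in S'→y T' a, T' is followed by a with FIRST {a}. Thus FOLLOW(T') = {a, y}.

{a, e, y}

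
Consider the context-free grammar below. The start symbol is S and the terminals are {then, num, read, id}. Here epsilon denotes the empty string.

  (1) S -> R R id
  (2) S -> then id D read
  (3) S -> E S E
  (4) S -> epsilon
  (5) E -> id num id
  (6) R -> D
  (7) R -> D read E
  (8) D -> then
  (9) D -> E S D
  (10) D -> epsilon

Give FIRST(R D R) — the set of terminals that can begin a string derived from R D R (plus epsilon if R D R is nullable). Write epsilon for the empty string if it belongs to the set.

{epsilon, id, read, then}

FIRST(E) = {id}
FIRST(D) = {epsilon, id, then}  (via E S D)
FIRST(R) = {epsilon, id, read, then}  (via D, D read E)
FIRST(S) = {epsilon, id, read, then}  (via R R id, E S E)
FIRST(R D R): take FIRST of each symbol in turn, carrying on past any symbol whose FIRST contains epsilon; result {epsilon, id, read, then}.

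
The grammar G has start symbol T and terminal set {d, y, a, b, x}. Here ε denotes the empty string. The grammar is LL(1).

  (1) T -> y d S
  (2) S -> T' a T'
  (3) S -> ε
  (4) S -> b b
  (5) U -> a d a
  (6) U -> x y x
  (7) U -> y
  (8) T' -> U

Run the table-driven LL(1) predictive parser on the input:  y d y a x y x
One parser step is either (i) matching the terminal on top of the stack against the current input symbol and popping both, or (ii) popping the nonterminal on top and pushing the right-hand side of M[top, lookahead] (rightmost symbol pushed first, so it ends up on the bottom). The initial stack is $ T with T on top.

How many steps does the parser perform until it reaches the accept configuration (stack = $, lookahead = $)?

13

step 1: stack=$ T  input=y d y a x y x $  — expand T -> y d S
step 2: stack=$ S d y  input=y d y a x y x $  — match y
step 3: stack=$ S d  input=d y a x y x $  — match d
step 4: stack=$ S  input=y a x y x $  — expand S -> T' a T'
step 5: stack=$ T' a T'  input=y a x y x $  — expand T' -> U
step 6: stack=$ T' a U  input=y a x y x $  — expand U -> y
step 7: stack=$ T' a y  input=y a x y x $  — match y
step 8: stack=$ T' a  input=a x y x $  — match a
step 9: stack=$ T'  input=x y x $  — expand T' -> U
step 10: stack=$ U  input=x y x $  — expand U -> x y x
step 11: stack=$ x y x  input=x y x $  — match x
step 12: stack=$ x y  input=y x $  — match y
step 13: stack=$ x  input=x $  — match x
Accept reached after 13 steps.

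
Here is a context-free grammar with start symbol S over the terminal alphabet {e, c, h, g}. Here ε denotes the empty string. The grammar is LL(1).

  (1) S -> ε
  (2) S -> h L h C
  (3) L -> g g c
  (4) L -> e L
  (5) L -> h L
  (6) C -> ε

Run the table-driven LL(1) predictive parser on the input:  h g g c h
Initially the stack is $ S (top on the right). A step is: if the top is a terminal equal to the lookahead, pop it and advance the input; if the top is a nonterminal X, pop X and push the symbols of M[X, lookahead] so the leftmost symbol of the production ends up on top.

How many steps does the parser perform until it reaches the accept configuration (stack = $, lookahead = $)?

8

     Stack        Input        Action
  1  $ S          h g g c h $  expand S -> h L h C
  2  $ C h L h    h g g c h $  match h
  3  $ C h L      g g c h $    expand L -> g g c
  4  $ C h c g g  g g c h $    match g
  5  $ C h c g    g c h $      match g
  6  $ C h c      c h $        match c
  7  $ C h        h $          match h
  8  $ C          $            expand C -> ε
Accept reached after 8 steps.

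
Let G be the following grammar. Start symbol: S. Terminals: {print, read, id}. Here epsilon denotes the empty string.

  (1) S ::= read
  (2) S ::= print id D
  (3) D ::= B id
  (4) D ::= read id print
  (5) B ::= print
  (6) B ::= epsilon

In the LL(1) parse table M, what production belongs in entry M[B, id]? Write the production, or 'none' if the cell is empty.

B ::= epsilon

FIRST(S) = {print, read}
FIRST(B) = {epsilon, print}
FIRST(D) = {id, print, read}  (via B id)
FOLLOW(S) includes $ since S is the start symbol.
FOLLOW(B): in D::=B id, B is followed by id with FIRST {id}. Thus FOLLOW(B) = {id}.
For B ::= print: FIRST(print) = {print}, so it goes in M[B, t] for t ∈ {print}.
For B ::= epsilon: FIRST(epsilon) = {epsilon}, so it goes in M[B, t] for t ∈ {}; since epsilon ∈ FIRST, also for every t ∈ FOLLOW(B) = {id}.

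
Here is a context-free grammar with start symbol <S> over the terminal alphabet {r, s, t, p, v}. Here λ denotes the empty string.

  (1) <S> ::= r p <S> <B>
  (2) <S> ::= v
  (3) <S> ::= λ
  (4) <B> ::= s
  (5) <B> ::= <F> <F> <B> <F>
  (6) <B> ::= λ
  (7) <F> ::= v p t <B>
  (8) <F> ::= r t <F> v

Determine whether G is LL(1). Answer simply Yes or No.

No

FIRST(<S>) = {λ, r, v}
FIRST(<B>) = {λ, r, s, v}
FIRST(<F>) = {r, v}
FOLLOW(<S>) = {$, r, s, v}
FOLLOW(<B>) = {$, r, s, v}
FOLLOW(<F>) = {$, r, s, v}
Cell M[<B>, r] receives both <B> ::= <F> <F> <B> <F> and <B> ::= λ — the grammar is not LL(1).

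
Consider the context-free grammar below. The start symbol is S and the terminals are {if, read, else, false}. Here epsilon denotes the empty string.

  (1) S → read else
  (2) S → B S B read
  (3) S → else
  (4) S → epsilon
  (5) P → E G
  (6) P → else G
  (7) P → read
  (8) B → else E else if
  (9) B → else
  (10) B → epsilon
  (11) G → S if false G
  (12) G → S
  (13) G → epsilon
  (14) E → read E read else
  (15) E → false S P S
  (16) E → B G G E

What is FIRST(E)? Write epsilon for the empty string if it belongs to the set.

FIRST(B): from B→else E else if we get {else}; from B→else we get {else}; from B→epsilon we get {epsilon}. So FIRST(B) = {epsilon, else}.
FIRST(S): from S→read else we get {read}; from S→B S B read we get {else, read}; from S→else we get {else}; from S→epsilon we get {epsilon}. So FIRST(S) = {epsilon, else, read}.
FIRST(G): from G→S if false G we get {else, if, read}; from G→S we get {epsilon, else, read}; from G→epsilon we get {epsilon}. So FIRST(G) = {epsilon, else, if, read}.
FIRST(E): from E→read E read else we get {read}; from E→false S P S we get {false}; from E→B G G E we get {else, false, if, read}. So FIRST(E) = {else, false, if, read}.
FIRST(P): from P→E G we get {else, false, if, read}; from P→else G we get {else}; from P→read we get {read}. So FIRST(P) = {else, false, if, read}.

{else, false, if, read}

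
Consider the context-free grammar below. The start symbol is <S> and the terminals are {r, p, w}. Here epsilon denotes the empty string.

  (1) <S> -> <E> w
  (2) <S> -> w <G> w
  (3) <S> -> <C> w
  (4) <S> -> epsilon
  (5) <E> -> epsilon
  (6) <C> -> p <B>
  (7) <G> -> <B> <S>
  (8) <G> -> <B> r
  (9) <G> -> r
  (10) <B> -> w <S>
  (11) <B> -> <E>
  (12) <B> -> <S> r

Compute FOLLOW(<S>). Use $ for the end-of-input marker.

{$, p, r, w}

FIRST(<E>) = {epsilon}
FIRST(<C>) = {p}
FIRST(<S>) = {epsilon, p, w}  (via <E> w, <C> w)
FIRST(<B>) = {epsilon, p, r, w}  (via <E>, <S> r)
FIRST(<G>) = {epsilon, p, r, w}  (via <B> <S>, <B> r)
FOLLOW(<S>) includes $ since <S> is the start symbol.
FOLLOW(<C>): in <S>-><C> w, <C> is followed by w with FIRST {w}. Thus FOLLOW(<C>) = {w}.
FOLLOW(<G>): in <S>->w <G> w, <G> is followed by w with FIRST {w}. Thus FOLLOW(<G>) = {w}.
FOLLOW(<B>): in <C>->p <B>, the suffix after <B> is empty, so FOLLOW(<B>) ⊇ FOLLOW(<C>) = {w}; in <G>-><B> <S>, <B> is followed by <S> with FIRST {epsilon, p, w}; in <G>-><B> <S>, the suffix after <B> is nullable, so FOLLOW(<B>) ⊇ FOLLOW(<G>) = {w}; in <G>-><B> r, <B> is followed by r with FIRST {r}. Thus FOLLOW(<B>) = {p, r, w}.
FOLLOW(<S>): in <G>-><B> <S>, the suffix after <S> is empty, so FOLLOW(<S>) ⊇ FOLLOW(<G>) = {w}; in <B>->w <S>, the suffix after <S> is empty, so FOLLOW(<S>) ⊇ FOLLOW(<B>) = {p, r, w}; in <B>-><S> r, <S> is followed by r with FIRST {r}. Thus FOLLOW(<S>) = {$, p, r, w}.
FOLLOW(<E>): in <S>-><E> w, <E> is followed by w with FIRST {w}; in <B>-><E>, the suffix after <E> is empty, so FOLLOW(<E>) ⊇ FOLLOW(<B>) = {p, r, w}. Thus FOLLOW(<E>) = {p, r, w}.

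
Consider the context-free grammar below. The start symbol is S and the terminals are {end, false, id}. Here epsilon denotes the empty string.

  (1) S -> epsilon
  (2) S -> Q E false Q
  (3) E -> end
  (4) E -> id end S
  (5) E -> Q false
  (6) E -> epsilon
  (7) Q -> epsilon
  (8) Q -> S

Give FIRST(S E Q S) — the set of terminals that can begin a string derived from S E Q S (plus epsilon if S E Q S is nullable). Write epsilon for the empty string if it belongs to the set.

FIRST(S): from S->epsilon we get {epsilon}; from S->Q E false Q we get {end, false, id}. So FIRST(S) = {epsilon, end, false, id}.
FIRST(Q): from Q->epsilon we get {epsilon}; from Q->S we get {epsilon, end, false, id}. So FIRST(Q) = {epsilon, end, false, id}.
FIRST(E): from E->end we get {end}; from E->id end S we get {id}; from E->Q false we get {end, false, id}; from E->epsilon we get {epsilon}. So FIRST(E) = {epsilon, end, false, id}.
FIRST(S E Q S): take FIRST of each symbol in turn, carrying on past any symbol whose FIRST contains epsilon; result {epsilon, end, false, id}.

{epsilon, end, false, id}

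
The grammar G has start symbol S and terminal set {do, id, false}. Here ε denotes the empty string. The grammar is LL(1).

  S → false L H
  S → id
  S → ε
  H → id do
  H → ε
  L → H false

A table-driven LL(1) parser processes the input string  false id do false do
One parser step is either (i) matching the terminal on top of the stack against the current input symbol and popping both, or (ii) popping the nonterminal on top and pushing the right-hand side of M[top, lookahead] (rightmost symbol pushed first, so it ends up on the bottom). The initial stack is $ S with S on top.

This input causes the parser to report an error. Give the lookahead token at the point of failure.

     Stack            Input                   Action
  1  $ S              false id do false do $  expand S → false L H
  2  $ H L false      false id do false do $  match false
  3  $ H L            id do false do $        expand L → H false
  4  $ H false H      id do false do $        expand H → id do
  5  $ H false do id  id do false do $        match id
  6  $ H false do     do false do $           match do
  7  $ H false        false do $              match false
  8  $ H              do $                    error: M[H, do] is empty

do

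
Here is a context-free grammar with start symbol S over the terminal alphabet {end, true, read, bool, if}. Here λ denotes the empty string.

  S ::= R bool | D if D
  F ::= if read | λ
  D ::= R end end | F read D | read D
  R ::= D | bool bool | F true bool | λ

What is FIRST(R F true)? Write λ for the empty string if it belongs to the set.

FIRST(F): from F::=if read we get {if}; from F::=λ we get {λ}. So FIRST(F) = {λ, if}.
FIRST(S): from S::=R bool we get {bool, end, if, read, true}; from S::=D if D we get {bool, end, if, read, true}. So FIRST(S) = {bool, end, if, read, true}.
FIRST(D): from D::=R end end we get {bool, end, if, read, true}; from D::=F read D we get {if, read}; from D::=read D we get {read}. So FIRST(D) = {bool, end, if, read, true}.
FIRST(R): from R::=D we get {bool, end, if, read, true}; from R::=bool bool we get {bool}; from R::=F true bool we get {if, true}; from R::=λ we get {λ}. So FIRST(R) = {λ, bool, end, if, read, true}.
FIRST(R F true): take FIRST of each symbol in turn, carrying on past any symbol whose FIRST contains λ; result {bool, end, if, read, true}.

{bool, end, if, read, true}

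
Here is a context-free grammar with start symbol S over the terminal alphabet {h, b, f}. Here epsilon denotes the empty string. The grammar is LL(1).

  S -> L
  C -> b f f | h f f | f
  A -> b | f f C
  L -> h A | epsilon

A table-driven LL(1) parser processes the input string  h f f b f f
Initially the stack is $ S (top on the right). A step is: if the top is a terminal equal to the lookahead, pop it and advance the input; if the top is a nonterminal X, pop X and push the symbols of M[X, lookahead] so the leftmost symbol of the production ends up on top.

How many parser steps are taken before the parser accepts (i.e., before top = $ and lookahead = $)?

10

step 1: stack=$ S  input=h f f b f f $  — expand S -> L
step 2: stack=$ L  input=h f f b f f $  — expand L -> h A
step 3: stack=$ A h  input=h f f b f f $  — match h
step 4: stack=$ A  input=f f b f f $  — expand A -> f f C
step 5: stack=$ C f f  input=f f b f f $  — match f
step 6: stack=$ C f  input=f b f f $  — match f
step 7: stack=$ C  input=b f f $  — expand C -> b f f
step 8: stack=$ f f b  input=b f f $  — match b
step 9: stack=$ f f  input=f f $  — match f
step 10: stack=$ f  input=f $  — match f
Accept reached after 10 steps.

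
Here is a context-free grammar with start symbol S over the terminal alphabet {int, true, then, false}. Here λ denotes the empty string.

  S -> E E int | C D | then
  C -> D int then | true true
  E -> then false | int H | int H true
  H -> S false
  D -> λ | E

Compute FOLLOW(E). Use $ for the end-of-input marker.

{$, false, int, then}

FIRST(E): from E->then false we get {then}; from E->int H we get {int}; from E->int H true we get {int}. So FIRST(E) = {int, then}.
FIRST(D): from D->λ we get {λ}; from D->E we get {int, then}. So FIRST(D) = {λ, int, then}.
FIRST(C): from C->D int then we get {int, then}; from C->true true we get {true}. So FIRST(C) = {int, then, true}.
FIRST(S): from S->E E int we get {int, then}; from S->C D we get {int, then, true}; from S->then we get {then}. So FIRST(S) = {int, then, true}.
FIRST(H): from H->S false we get {int, then, true}. So FIRST(H) = {int, then, true}.
FOLLOW(S) includes $ since S is the start symbol.
FOLLOW(S): in H->S false, S is followed by false with FIRST {false}. Thus FOLLOW(S) = {$, false}.
FOLLOW(C): in S->C D, C is followed by D with FIRST {λ, int, then}; in S->C D, the suffix after C is nullable, so FOLLOW(C) ⊇ FOLLOW(S) = {$, false}. Thus FOLLOW(C) = {$, false, int, then}.
FOLLOW(D): in S->C D, the suffix after D is empty, so FOLLOW(D) ⊇ FOLLOW(S) = {$, false}; in C->D int then, D is followed by int then with FIRST {int}. Thus FOLLOW(D) = {$, false, int}.
FOLLOW(E): in S->E E int (occurrence 1), E is followed by E int with FIRST {int, then}; in S->E E int (occurrence 2), E is followed by int with FIRST {int}; in D->E, the suffix after E is empty, so FOLLOW(E) ⊇ FOLLOW(D) = {$, false, int}. Thus FOLLOW(E) = {$, false, int, then}.
FOLLOW(H): in E->int H, the suffix after H is empty, so FOLLOW(H) ⊇ FOLLOW(E) = {$, false, int, then}; in E->int H true, H is followed by true with FIRST {true}. Thus FOLLOW(H) = {$, false, int, then, true}.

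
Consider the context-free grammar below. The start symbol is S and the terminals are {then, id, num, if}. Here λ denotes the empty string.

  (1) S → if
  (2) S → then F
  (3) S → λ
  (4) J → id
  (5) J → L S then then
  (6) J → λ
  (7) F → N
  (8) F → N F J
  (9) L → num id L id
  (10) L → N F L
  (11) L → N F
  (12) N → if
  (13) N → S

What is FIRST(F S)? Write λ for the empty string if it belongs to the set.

{λ, id, if, num, then}

FIRST(S): from S→if we get {if}; from S→then F we get {then}; from S→λ we get {λ}. So FIRST(S) = {λ, if, then}.
FIRST(N): from N→if we get {if}; from N→S we get {λ, if, then}. So FIRST(N) = {λ, if, then}.
FIRST(J): from J→id we get {id}; from J→L S then then we get {id, if, num, then}; from J→λ we get {λ}. So FIRST(J) = {λ, id, if, num, then}.
FIRST(F): from F→N we get {λ, if, then}; from F→N F J we get {λ, id, if, num, then}. So FIRST(F) = {λ, id, if, num, then}.
FIRST(L): from L→num id L id we get {num}; from L→N F L we get {λ, id, if, num, then}; from L→N F we get {λ, id, if, num, then}. So FIRST(L) = {λ, id, if, num, then}.
FIRST(F S): take FIRST of each symbol in turn, carrying on past any symbol whose FIRST contains λ; result {λ, id, if, num, then}.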